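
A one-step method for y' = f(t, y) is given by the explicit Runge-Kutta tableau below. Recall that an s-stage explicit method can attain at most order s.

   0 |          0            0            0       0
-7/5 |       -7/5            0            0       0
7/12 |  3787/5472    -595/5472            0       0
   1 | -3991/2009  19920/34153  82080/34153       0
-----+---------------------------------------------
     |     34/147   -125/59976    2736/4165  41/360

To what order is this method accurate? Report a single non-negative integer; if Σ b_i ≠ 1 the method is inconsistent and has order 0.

4

b = (34/147, -125/59976, 2736/4165, 41/360)
c = (0, -7/5, 7/12, 1)
Ac = (0, 0, 833/5472, 24/41)
Σ b_i: 34/147·1 + (-125/59976)·1 + 2736/4165·1 + 41/360·1 = 1 ✓
b·c: (-125/59976)·(-7/5) + 2736/4165·7/12 + 41/360·1 = 1/2 ✓
b·c²: (-125/59976)·49/25 + 2736/4165·49/144 + 41/360·1 = 1/3 ✓
b·Ac: 2736/4165·833/5472 + 41/360·24/41 = 1/6 ✓
b·c³: (-125/59976)·(-343/125) + 2736/4165·343/1728 + 41/360·1 = 1/4 ✓
b·(c∘Ac): 2736/4165·5831/65664 + 41/360·24/41 = 1/8 ✓
b·Ac²: 2736/4165·(-5831/27360) + 41/360·402/205 = 1/12 ✓
b·A²c: 41/360·15/41 = 1/24 ✓; 4 stages ⇒ order 4.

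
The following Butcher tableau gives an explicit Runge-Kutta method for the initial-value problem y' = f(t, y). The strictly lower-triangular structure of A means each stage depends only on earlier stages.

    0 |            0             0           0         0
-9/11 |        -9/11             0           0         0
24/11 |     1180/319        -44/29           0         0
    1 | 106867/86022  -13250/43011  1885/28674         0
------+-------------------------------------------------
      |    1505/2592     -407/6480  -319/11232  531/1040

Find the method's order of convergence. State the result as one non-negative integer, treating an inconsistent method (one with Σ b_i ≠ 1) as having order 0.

4

b = (1505/2592, -407/6480, -319/11232, 531/1040)
c = (0, -9/11, 24/11, 1)
Ac = (0, 0, 36/29, 70/177)
Σ b_i: 1505/2592·1 + (-407/6480)·1 + (-319/11232)·1 + 531/1040·1 = 1 ✓
b·c: (-407/6480)·(-9/11) + (-319/11232)·24/11 + 531/1040·1 = 1/2 ✓
b·c²: (-407/6480)·81/121 + (-319/11232)·576/121 + 531/1040·1 = 1/3 ✓
b·Ac: (-319/11232)·36/29 + 531/1040·70/177 = 1/6 ✓
b·c³: (-407/6480)·(-729/1331) + (-319/11232)·13824/1331 + 531/1040·1 = 1/4 ✓
b·(c∘Ac): (-319/11232)·864/319 + 531/1040·70/177 = 1/8 ✓
b·Ac²: (-319/11232)·(-324/319) + 531/1040·170/1593 = 1/12 ✓
b·A²c: 531/1040·130/1593 = 1/24 ✓; 4 stages ⇒ order 4.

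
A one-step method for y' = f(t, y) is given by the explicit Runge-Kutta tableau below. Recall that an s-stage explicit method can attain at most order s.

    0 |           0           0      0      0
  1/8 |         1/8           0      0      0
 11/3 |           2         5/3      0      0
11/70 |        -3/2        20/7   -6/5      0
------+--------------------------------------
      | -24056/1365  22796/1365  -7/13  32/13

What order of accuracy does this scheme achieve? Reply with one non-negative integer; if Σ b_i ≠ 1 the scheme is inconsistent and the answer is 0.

2

b = (-24056/1365, 22796/1365, -7/13, 32/13)
c = (0, 1/8, 11/3, 11/70)
Ac = (0, 0, 5/24, -283/70)
Σ b_i: (-24056/1365)·1 + 22796/1365·1 + (-7/13)·1 + 32/13·1 = 1 ✓
b·c: 22796/1365·1/8 + (-7/13)·11/3 + 32/13·11/70 = 1/2 ✓
b·c²: 22796/1365·1/64 + (-7/13)·121/9 + 32/13·121/4900 = -15863413/2293200 ≠ 1/3 ⇒ order 2.
b·Ac: (-7/13)·5/24 + 32/13·(-283/70) = -109897/10920 ≠ 1/6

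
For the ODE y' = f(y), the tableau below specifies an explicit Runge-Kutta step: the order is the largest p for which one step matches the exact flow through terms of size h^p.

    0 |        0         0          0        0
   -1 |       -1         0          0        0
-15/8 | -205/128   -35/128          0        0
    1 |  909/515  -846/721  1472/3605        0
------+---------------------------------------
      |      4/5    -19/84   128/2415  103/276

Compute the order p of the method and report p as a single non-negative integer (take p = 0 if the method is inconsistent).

4

b = (4/5, -19/84, 128/2415, 103/276)
c = (0, -1, -15/8, 1)
Ac = (0, 0, 35/128, 42/103)
Σ b_i: 4/5·1 + (-19/84)·1 + 128/2415·1 + 103/276·1 = 1 ✓
b·c: (-19/84)·(-1) + 128/2415·(-15/8) + 103/276·1 = 1/2 ✓
b·c²: (-19/84)·1 + 128/2415·225/64 + 103/276·1 = 1/3 ✓
b·Ac: 128/2415·35/128 + 103/276·42/103 = 1/6 ✓
b·c³: (-19/84)·(-1) + 128/2415·(-3375/512) + 103/276·1 = 1/4 ✓
b·(c∘Ac): 128/2415·(-525/1024) + 103/276·42/103 = 1/8 ✓
b·Ac²: 128/2415·(-35/128) + 103/276·27/103 = 1/12 ✓
b·A²c: 103/276·23/206 = 1/24 ✓; 4 stages ⇒ order 4.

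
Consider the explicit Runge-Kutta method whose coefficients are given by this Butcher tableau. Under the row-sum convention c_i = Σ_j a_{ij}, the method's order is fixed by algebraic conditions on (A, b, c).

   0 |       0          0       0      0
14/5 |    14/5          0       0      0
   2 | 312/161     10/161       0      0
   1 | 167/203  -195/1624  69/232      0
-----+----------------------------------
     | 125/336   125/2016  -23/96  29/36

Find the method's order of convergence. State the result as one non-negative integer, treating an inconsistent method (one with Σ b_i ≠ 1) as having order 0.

4

b = (125/336, 125/2016, -23/96, 29/36)
c = (0, 14/5, 2, 1)
Ac = (0, 0, 4/23, 15/58)
Σ b_i: 125/336·1 + 125/2016·1 + (-23/96)·1 + 29/36·1 = 1 ✓
b·c: 125/2016·14/5 + (-23/96)·2 + 29/36·1 = 1/2 ✓
b·c²: 125/2016·196/25 + (-23/96)·4 + 29/36·1 = 1/3 ✓
b·Ac: (-23/96)·4/23 + 29/36·15/58 = 1/6 ✓
b·c³: 125/2016·2744/125 + (-23/96)·8 + 29/36·1 = 1/4 ✓
b·(c∘Ac): (-23/96)·8/23 + 29/36·15/58 = 1/8 ✓
b·Ac²: (-23/96)·56/115 + 29/36·36/145 = 1/12 ✓
b·A²c: 29/36·3/58 = 1/24 ✓; 4 stages ⇒ order 4.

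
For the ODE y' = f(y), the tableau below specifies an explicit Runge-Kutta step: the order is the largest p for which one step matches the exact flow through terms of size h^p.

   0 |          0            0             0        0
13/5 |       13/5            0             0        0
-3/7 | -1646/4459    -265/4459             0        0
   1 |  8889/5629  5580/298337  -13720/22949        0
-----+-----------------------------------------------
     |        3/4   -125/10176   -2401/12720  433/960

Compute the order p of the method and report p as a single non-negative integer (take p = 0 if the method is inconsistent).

b = (3/4, -125/10176, -2401/12720, 433/960)
c = (0, 13/5, -3/7, 1)
Ac = (0, 0, -53/343, 132/433)
Σ b_i: 3/4·1 + (-125/10176)·1 + (-2401/12720)·1 + 433/960·1 = 1 ✓
b·c: (-125/10176)·13/5 + (-2401/12720)·(-3/7) + 433/960·1 = 1/2 ✓
b·c²: (-125/10176)·169/25 + (-2401/12720)·9/49 + 433/960·1 = 1/3 ✓
b·Ac: (-2401/12720)·(-53/343) + 433/960·132/433 = 1/6 ✓
b·c³: (-125/10176)·2197/125 + (-2401/12720)·(-27/343) + 433/960·1 = 1/4 ✓
b·(c∘Ac): (-2401/12720)·159/2401 + 433/960·132/433 = 1/8 ✓
b·Ac²: (-2401/12720)·(-689/1715) + 433/960·36/2165 = 1/12 ✓
b·A²c: 433/960·40/433 = 1/24 ✓; 4 stages ⇒ order 4.

4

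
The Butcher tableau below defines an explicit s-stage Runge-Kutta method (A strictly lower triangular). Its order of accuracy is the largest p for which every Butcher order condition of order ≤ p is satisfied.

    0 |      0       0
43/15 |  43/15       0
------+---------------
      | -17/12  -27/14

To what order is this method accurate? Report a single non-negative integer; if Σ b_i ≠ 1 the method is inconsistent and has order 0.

b = (-17/12, -27/14)
c = (0, 43/15)
Σ b_i: (-17/12)·1 + (-27/14)·1 = -281/84 ≠ 1 ⇒ order 0.

0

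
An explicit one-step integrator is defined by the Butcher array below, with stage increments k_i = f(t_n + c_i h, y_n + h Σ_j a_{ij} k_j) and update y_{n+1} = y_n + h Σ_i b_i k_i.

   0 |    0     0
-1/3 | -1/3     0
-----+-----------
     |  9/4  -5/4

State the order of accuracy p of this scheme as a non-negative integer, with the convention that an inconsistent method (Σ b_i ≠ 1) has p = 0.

1

b = (9/4, -5/4)
c = (0, -1/3)
Σ b_i: 9/4·1 + (-5/4)·1 = 1 ✓
b·c: (-5/4)·(-1/3) = 5/12 ≠ 1/2 ⇒ order 1.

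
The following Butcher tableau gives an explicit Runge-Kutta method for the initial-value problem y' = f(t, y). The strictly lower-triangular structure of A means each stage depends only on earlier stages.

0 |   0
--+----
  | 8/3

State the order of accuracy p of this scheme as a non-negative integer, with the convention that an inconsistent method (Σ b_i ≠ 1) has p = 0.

b = (8/3)
c = (0)
Σ b_i: 8/3·1 = 8/3 ≠ 1 ⇒ order 0.

0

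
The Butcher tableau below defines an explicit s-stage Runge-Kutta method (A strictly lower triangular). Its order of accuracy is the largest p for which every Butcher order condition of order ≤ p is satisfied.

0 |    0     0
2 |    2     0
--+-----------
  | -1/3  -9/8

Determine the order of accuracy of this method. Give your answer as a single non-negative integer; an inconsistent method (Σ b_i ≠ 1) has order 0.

0

b = (-1/3, -9/8)
c = (0, 2)
Σ b_i: (-1/3)·1 + (-9/8)·1 = -35/24 ≠ 1 ⇒ order 0.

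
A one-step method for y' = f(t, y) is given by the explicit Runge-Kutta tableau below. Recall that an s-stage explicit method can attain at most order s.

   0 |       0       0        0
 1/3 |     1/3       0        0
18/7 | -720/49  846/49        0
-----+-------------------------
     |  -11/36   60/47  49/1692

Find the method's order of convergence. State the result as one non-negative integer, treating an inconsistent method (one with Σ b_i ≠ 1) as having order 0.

3

b = (-11/36, 60/47, 49/1692)
c = (0, 1/3, 18/7)
Ac = (0, 0, 282/49)
Σ b_i: (-11/36)·1 + 60/47·1 + 49/1692·1 = 1 ✓
b·c: 60/47·1/3 + 49/1692·18/7 = 1/2 ✓
b·c²: 60/47·1/9 + 49/1692·324/49 = 1/3 ✓
b·Ac: 49/1692·282/49 = 1/6 ✓; 3 stages ⇒ order 3.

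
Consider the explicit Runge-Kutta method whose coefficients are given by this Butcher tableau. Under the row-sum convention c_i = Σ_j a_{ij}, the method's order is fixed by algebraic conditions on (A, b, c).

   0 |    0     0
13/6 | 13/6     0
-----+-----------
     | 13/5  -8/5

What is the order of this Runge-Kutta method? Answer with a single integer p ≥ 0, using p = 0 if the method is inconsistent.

b = (13/5, -8/5)
c = (0, 13/6)
Σ b_i: 13/5·1 + (-8/5)·1 = 1 ✓
b·c: (-8/5)·13/6 = -52/15 ≠ 1/2 ⇒ order 1.

1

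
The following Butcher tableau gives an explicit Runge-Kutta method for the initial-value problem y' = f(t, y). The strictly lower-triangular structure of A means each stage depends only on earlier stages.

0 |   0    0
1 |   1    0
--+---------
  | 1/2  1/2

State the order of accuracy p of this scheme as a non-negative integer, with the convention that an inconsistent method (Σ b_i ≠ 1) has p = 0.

2

b = (1/2, 1/2)
c = (0, 1)
Σ b_i: 1/2·1 + 1/2·1 = 1 ✓
b·c: 1/2·1 = 1/2 ✓; 2 stages ⇒ order 2.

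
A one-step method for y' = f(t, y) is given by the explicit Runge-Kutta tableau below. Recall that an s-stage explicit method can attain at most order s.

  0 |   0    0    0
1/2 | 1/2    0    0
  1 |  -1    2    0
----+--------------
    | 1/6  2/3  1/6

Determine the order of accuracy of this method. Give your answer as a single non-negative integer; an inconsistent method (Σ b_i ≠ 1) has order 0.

b = (1/6, 2/3, 1/6)
c = (0, 1/2, 1)
Ac = (0, 0, 1)
Σ b_i: 1/6·1 + 2/3·1 + 1/6·1 = 1 ✓
b·c: 2/3·1/2 + 1/6·1 = 1/2 ✓
b·c²: 2/3·1/4 + 1/6·1 = 1/3 ✓
b·Ac: 1/6·1 = 1/6 ✓; 3 stages ⇒ order 3.

3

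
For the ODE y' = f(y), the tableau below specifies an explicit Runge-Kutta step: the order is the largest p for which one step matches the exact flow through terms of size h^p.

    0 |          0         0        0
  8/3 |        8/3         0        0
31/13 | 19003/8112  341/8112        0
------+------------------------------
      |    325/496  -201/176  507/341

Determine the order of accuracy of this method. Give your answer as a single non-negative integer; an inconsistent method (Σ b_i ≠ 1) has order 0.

b = (325/496, -201/176, 507/341)
c = (0, 8/3, 31/13)
Ac = (0, 0, 341/3042)
Σ b_i: 325/496·1 + (-201/176)·1 + 507/341·1 = 1 ✓
b·c: (-201/176)·8/3 + 507/341·31/13 = 1/2 ✓
b·c²: (-201/176)·64/9 + 507/341·961/169 = 1/3 ✓
b·Ac: 507/341·341/3042 = 1/6 ✓; 3 stages ⇒ order 3.

3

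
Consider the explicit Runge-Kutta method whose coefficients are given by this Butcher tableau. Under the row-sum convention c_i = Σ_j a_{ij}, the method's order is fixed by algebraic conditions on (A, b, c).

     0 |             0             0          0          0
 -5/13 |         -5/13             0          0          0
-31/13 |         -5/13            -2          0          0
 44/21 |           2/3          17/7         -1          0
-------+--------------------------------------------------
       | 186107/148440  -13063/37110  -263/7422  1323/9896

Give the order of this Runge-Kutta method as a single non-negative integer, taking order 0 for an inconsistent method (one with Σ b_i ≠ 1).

b = (186107/148440, -13063/37110, -263/7422, 1323/9896)
c = (0, -5/13, -31/13, 44/21)
Ac = (0, 0, 10/13, 132/91)
Σ b_i: 186107/148440·1 + (-13063/37110)·1 + (-263/7422)·1 + 1323/9896·1 = 1 ✓
b·c: (-13063/37110)·(-5/13) + (-263/7422)·(-31/13) + 1323/9896·44/21 = 1/2 ✓
b·c²: (-13063/37110)·25/169 + (-263/7422)·961/169 + 1323/9896·1936/441 = 1/3 ✓
b·Ac: (-263/7422)·10/13 + 1323/9896·132/91 = 1/6 ✓
b·c³: (-13063/37110)·(-125/2197) + (-263/7422)·(-29791/2197) + 1323/9896·85184/9261 = 2531964/1463371 ≠ 1/4 ⇒ order 3.
b·(c∘Ac): (-263/7422)·(-310/169) + 1323/9896·1936/637 = 295591/627159 ≠ 1/8
b·Ac²: (-263/7422)·(-50/169) + 1323/9896·(-6302/1183) = -135409/192972 ≠ 1/12
b·A²c: 1323/9896·(-10/13) = -6615/64324 ≠ 1/24

3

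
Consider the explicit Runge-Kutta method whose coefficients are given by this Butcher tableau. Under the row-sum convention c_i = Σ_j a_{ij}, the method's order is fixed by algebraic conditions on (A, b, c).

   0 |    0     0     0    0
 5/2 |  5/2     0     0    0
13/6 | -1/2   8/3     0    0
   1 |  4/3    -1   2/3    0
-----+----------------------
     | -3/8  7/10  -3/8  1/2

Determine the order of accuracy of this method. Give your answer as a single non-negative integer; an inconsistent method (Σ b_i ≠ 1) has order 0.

b = (-3/8, 7/10, -3/8, 1/2)
c = (0, 5/2, 13/6, 1)
Ac = (0, 0, 20/3, -19/18)
Σ b_i: (-3/8)·1 + 7/10·1 + (-3/8)·1 + 1/2·1 = 9/20 ≠ 1 ⇒ order 0.

0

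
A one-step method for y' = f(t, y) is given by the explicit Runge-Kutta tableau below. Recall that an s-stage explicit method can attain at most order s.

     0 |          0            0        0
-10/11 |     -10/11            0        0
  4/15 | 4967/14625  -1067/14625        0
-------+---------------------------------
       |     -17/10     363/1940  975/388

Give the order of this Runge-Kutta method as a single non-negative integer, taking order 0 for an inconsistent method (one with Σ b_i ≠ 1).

b = (-17/10, 363/1940, 975/388)
c = (0, -10/11, 4/15)
Ac = (0, 0, 194/2925)
Σ b_i: (-17/10)·1 + 363/1940·1 + 975/388·1 = 1 ✓
b·c: 363/1940·(-10/11) + 975/388·4/15 = 1/2 ✓
b·c²: 363/1940·100/121 + 975/388·16/225 = 1/3 ✓
b·Ac: 975/388·194/2925 = 1/6 ✓; 3 stages ⇒ order 3.

3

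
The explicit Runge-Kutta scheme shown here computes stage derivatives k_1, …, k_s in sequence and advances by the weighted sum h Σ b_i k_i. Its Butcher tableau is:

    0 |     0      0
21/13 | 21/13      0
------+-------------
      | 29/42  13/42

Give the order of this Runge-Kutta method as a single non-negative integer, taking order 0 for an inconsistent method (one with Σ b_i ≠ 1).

b = (29/42, 13/42)
c = (0, 21/13)
Σ b_i: 29/42·1 + 13/42·1 = 1 ✓
b·c: 13/42·21/13 = 1/2 ✓; 2 stages ⇒ order 2.

2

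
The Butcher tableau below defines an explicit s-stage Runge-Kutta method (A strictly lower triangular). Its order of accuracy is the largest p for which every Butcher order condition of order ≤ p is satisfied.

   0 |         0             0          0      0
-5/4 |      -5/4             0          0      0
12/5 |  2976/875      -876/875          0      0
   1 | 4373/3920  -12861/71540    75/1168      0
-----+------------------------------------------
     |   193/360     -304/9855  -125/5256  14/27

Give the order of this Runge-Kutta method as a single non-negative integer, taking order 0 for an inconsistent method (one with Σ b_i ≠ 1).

b = (193/360, -304/9855, -125/5256, 14/27)
c = (0, -5/4, 12/5, 1)
Ac = (0, 0, 219/175, 297/784)
Σ b_i: 193/360·1 + (-304/9855)·1 + (-125/5256)·1 + 14/27·1 = 1 ✓
b·c: (-304/9855)·(-5/4) + (-125/5256)·12/5 + 14/27·1 = 1/2 ✓
b·c²: (-304/9855)·25/16 + (-125/5256)·144/25 + 14/27·1 = 1/3 ✓
b·Ac: (-125/5256)·219/175 + 14/27·297/784 = 1/6 ✓
b·c³: (-304/9855)·(-125/64) + (-125/5256)·1728/125 + 14/27·1 = 1/4 ✓
b·(c∘Ac): (-125/5256)·2628/875 + 14/27·297/784 = 1/8 ✓
b·Ac²: (-125/5256)·(-219/140) + 14/27·279/3136 = 1/12 ✓
b·A²c: 14/27·9/112 = 1/24 ✓; 4 stages ⇒ order 4.

4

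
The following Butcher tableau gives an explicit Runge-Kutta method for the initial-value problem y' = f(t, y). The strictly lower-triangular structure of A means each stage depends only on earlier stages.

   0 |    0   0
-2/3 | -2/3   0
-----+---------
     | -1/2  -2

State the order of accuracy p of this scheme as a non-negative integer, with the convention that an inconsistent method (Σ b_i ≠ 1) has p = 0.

0

b = (-1/2, -2)
c = (0, -2/3)
Σ b_i: (-1/2)·1 + (-2)·1 = -5/2 ≠ 1 ⇒ order 0.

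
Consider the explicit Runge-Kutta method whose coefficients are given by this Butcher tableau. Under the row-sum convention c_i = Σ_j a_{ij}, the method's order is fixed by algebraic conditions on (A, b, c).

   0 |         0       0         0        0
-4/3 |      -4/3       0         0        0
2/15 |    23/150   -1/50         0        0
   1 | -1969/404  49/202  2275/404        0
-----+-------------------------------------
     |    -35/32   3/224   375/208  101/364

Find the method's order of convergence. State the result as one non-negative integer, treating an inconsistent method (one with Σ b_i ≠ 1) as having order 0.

4

b = (-35/32, 3/224, 375/208, 101/364)
c = (0, -4/3, 2/15, 1)
Ac = (0, 0, 2/75, 259/606)
Σ b_i: (-35/32)·1 + 3/224·1 + 375/208·1 + 101/364·1 = 1 ✓
b·c: 3/224·(-4/3) + 375/208·2/15 + 101/364·1 = 1/2 ✓
b·c²: 3/224·16/9 + 375/208·4/225 + 101/364·1 = 1/3 ✓
b·Ac: 375/208·2/75 + 101/364·259/606 = 1/6 ✓
b·c³: 3/224·(-64/27) + 375/208·8/3375 + 101/364·1 = 1/4 ✓
b·(c∘Ac): 375/208·4/1125 + 101/364·259/606 = 1/8 ✓
b·Ac²: 375/208·(-8/225) + 101/364·161/303 = 1/12 ✓
b·A²c: 101/364·91/606 = 1/24 ✓; 4 stages ⇒ order 4.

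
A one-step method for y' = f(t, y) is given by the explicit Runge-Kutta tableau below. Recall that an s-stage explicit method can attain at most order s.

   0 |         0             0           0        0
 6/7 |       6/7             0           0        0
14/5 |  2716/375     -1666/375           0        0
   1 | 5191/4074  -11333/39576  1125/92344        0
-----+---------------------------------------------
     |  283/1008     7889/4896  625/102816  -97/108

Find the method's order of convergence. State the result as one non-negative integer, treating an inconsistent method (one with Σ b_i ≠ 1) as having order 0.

b = (283/1008, 7889/4896, 625/102816, -97/108)
c = (0, 6/7, 14/5, 1)
Ac = (0, 0, -476/125, -41/194)
Σ b_i: 283/1008·1 + 7889/4896·1 + 625/102816·1 + (-97/108)·1 = 1 ✓
b·c: 7889/4896·6/7 + 625/102816·14/5 + (-97/108)·1 = 1/2 ✓
b·c²: 7889/4896·36/49 + 625/102816·196/25 + (-97/108)·1 = 1/3 ✓
b·Ac: 625/102816·(-476/125) + (-97/108)·(-41/194) = 1/6 ✓
b·c³: 7889/4896·216/343 + 625/102816·2744/125 + (-97/108)·1 = 1/4 ✓
b·(c∘Ac): 625/102816·(-6664/625) + (-97/108)·(-41/194) = 1/8 ✓
b·Ac²: 625/102816·(-408/125) + (-97/108)·(-78/679) = 1/12 ✓
b·A²c: (-97/108)·(-9/194) = 1/24 ✓; 4 stages ⇒ order 4.

4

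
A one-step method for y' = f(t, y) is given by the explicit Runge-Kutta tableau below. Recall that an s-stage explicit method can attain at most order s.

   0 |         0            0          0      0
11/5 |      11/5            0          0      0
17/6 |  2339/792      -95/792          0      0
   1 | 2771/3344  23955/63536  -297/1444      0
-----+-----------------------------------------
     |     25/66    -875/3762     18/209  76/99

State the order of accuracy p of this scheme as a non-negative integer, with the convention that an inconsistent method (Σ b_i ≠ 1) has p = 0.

b = (25/66, -875/3762, 18/209, 76/99)
c = (0, 11/5, 17/6, 1)
Ac = (0, 0, -19/72, 75/304)
Σ b_i: 25/66·1 + (-875/3762)·1 + 18/209·1 + 76/99·1 = 1 ✓
b·c: (-875/3762)·11/5 + 18/209·17/6 + 76/99·1 = 1/2 ✓
b·c²: (-875/3762)·121/25 + 18/209·289/36 + 76/99·1 = 1/3 ✓
b·Ac: 18/209·(-19/72) + 76/99·75/304 = 1/6 ✓
b·c³: (-875/3762)·1331/125 + 18/209·4913/216 + 76/99·1 = 1/4 ✓
b·(c∘Ac): 18/209·(-323/432) + 76/99·75/304 = 1/8 ✓
b·Ac²: 18/209·(-209/360) + 76/99·33/190 = 1/12 ✓
b·A²c: 76/99·33/608 = 1/24 ✓; 4 stages ⇒ order 4.

4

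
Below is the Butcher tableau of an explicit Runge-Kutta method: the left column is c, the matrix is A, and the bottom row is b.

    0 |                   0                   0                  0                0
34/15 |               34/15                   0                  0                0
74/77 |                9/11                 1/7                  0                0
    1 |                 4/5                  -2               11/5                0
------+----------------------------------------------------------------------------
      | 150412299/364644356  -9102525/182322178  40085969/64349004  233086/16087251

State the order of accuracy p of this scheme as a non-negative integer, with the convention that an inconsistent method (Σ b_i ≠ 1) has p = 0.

3

b = (150412299/364644356, -9102525/182322178, 40085969/64349004, 233086/16087251)
c = (0, 34/15, 74/77, 1)
Ac = (0, 0, 34/105, -254/105)
Σ b_i: 150412299/364644356·1 + (-9102525/182322178)·1 + 40085969/64349004·1 + 233086/16087251·1 = 1 ✓
b·c: (-9102525/182322178)·34/15 + 40085969/64349004·74/77 + 233086/16087251·1 = 1/2 ✓
b·c²: (-9102525/182322178)·1156/225 + 40085969/64349004·5476/5929 + 233086/16087251·1 = 1/3 ✓
b·Ac: 40085969/64349004·34/105 + 233086/16087251·(-254/105) = 1/6 ✓
b·c³: (-9102525/182322178)·39304/3375 + 40085969/64349004·405224/456533 + 233086/16087251·1 = -259957084/18580774905 ≠ 1/4 ⇒ order 3.
b·(c∘Ac): 40085969/64349004·2516/8085 + 233086/16087251·(-254/105) = 4257963/26812085 ≠ 1/8
b·Ac²: 40085969/64349004·1156/1575 + 233086/16087251·(-999748/121275) = 31381228849/92903874525 ≠ 1/12
b·A²c: 233086/16087251·374/525 = 12453452/1206543825 ≠ 1/24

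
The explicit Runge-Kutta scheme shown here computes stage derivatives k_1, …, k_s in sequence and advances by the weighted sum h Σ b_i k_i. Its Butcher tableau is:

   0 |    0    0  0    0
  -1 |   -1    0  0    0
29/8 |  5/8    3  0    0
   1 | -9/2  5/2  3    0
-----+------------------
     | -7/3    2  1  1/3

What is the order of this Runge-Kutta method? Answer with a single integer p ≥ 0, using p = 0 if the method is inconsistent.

b = (-7/3, 2, 1, 1/3)
c = (0, -1, 29/8, 1)
Ac = (0, 0, -3, 67/8)
Σ b_i: (-7/3)·1 + 2·1 + 1·1 + 1/3·1 = 1 ✓
b·c: 2·(-1) + 1·29/8 + 1/3·1 = 47/24 ≠ 1/2 ⇒ order 1.

1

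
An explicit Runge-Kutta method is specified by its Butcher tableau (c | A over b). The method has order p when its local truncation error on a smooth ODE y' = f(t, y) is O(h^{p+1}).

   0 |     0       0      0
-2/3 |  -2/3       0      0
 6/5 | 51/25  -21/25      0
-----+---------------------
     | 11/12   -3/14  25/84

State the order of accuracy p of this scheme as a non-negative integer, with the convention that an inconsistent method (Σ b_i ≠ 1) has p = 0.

b = (11/12, -3/14, 25/84)
c = (0, -2/3, 6/5)
Ac = (0, 0, 14/25)
Σ b_i: 11/12·1 + (-3/14)·1 + 25/84·1 = 1 ✓
b·c: (-3/14)·(-2/3) + 25/84·6/5 = 1/2 ✓
b·c²: (-3/14)·4/9 + 25/84·36/25 = 1/3 ✓
b·Ac: 25/84·14/25 = 1/6 ✓; 3 stages ⇒ order 3.

3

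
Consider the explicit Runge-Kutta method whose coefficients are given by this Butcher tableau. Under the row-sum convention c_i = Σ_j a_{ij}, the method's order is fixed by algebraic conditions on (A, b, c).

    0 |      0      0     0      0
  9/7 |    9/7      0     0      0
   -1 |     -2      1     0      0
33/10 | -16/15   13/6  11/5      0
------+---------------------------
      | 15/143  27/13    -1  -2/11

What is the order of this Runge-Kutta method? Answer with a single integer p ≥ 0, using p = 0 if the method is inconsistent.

1

b = (15/143, 27/13, -1, -2/11)
c = (0, 9/7, -1, 33/10)
Ac = (0, 0, 9/7, 41/70)
Σ b_i: 15/143·1 + 27/13·1 + (-1)·1 + (-2/11)·1 = 1 ✓
b·c: 27/13·9/7 + (-1)·(-1) + (-2/11)·33/10 = 1397/455 ≠ 1/2 ⇒ order 1.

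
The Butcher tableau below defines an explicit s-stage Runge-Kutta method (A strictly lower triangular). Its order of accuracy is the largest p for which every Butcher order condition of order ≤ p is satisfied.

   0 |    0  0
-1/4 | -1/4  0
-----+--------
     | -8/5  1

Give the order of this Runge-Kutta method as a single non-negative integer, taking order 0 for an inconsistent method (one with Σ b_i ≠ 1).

0

b = (-8/5, 1)
c = (0, -1/4)
Σ b_i: (-8/5)·1 + 1·1 = -3/5 ≠ 1 ⇒ order 0.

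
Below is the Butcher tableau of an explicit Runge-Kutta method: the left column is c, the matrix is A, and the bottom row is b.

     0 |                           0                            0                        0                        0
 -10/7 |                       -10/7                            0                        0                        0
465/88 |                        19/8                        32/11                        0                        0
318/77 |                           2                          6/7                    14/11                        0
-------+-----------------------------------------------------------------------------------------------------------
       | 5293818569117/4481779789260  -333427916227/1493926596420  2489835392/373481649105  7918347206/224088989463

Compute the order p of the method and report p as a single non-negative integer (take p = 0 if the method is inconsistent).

b = (5293818569117/4481779789260, -333427916227/1493926596420, 2489835392/373481649105, 7918347206/224088989463)
c = (0, -10/7, 465/88, 318/77)
Ac = (0, 0, -320/77, 130455/23716)
Σ b_i: 5293818569117/4481779789260·1 + (-333427916227/1493926596420)·1 + 2489835392/373481649105·1 + 7918347206/224088989463·1 = 1 ✓
b·c: (-333427916227/1493926596420)·(-10/7) + 2489835392/373481649105·465/88 + 7918347206/224088989463·318/77 = 1/2 ✓
b·c²: (-333427916227/1493926596420)·100/49 + 2489835392/373481649105·216225/7744 + 7918347206/224088989463·101124/5929 = 1/3 ✓
b·Ac: 2489835392/373481649105·(-320/77) + 7918347206/224088989463·130455/23716 = 1/6 ✓
b·c³: (-333427916227/1493926596420)·(-1000/343) + 2489835392/373481649105·100544625/681472 + 7918347206/224088989463·32157432/456533 = 664033634141923/161045287094076 ≠ 1/4 ⇒ order 3.
b·(c∘Ac): 2489835392/373481649105·(-18600/847) + 7918347206/224088989463·20742345/913066 = 8808289039085/13420440591173 ≠ 1/8
b·Ac²: 2489835392/373481649105·3200/539 + 7918347206/224088989463·544711425/14609056 = 124888526094265/92025878339472 ≠ 1/12
b·A²c: 7918347206/224088989463·(-640/121) = -41882167040/224088989463 ≠ 1/24

3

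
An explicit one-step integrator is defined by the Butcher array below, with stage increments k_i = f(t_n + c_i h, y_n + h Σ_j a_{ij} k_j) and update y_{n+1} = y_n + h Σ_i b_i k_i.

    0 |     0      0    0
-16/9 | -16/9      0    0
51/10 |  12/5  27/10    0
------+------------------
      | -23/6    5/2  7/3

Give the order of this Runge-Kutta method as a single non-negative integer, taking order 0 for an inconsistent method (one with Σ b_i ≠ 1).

b = (-23/6, 5/2, 7/3)
c = (0, -16/9, 51/10)
Ac = (0, 0, -24/5)
Σ b_i: (-23/6)·1 + 5/2·1 + 7/3·1 = 1 ✓
b·c: 5/2·(-16/9) + 7/3·51/10 = 671/90 ≠ 1/2 ⇒ order 1.

1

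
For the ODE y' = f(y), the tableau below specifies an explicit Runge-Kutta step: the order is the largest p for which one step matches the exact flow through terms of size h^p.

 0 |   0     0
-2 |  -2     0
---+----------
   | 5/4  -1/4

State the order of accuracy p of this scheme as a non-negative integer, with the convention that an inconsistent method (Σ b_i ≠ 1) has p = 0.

b = (5/4, -1/4)
c = (0, -2)
Σ b_i: 5/4·1 + (-1/4)·1 = 1 ✓
b·c: (-1/4)·(-2) = 1/2 ✓; 2 stages ⇒ order 2.

2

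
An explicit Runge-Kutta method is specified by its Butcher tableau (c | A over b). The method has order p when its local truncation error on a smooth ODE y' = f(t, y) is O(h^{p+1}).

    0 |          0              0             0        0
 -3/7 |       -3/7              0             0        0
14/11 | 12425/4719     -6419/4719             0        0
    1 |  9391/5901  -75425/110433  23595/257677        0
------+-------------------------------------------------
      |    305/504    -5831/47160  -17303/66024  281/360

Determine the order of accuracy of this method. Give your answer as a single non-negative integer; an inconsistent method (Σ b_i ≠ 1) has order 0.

b = (305/504, -5831/47160, -17303/66024, 281/360)
c = (0, -3/7, 14/11, 1)
Ac = (0, 0, 917/1573, 115/281)
Σ b_i: 305/504·1 + (-5831/47160)·1 + (-17303/66024)·1 + 281/360·1 = 1 ✓
b·c: (-5831/47160)·(-3/7) + (-17303/66024)·14/11 + 281/360·1 = 1/2 ✓
b·c²: (-5831/47160)·9/49 + (-17303/66024)·196/121 + 281/360·1 = 1/3 ✓
b·Ac: (-17303/66024)·917/1573 + 281/360·115/281 = 1/6 ✓
b·c³: (-5831/47160)·(-27/343) + (-17303/66024)·2744/1331 + 281/360·1 = 1/4 ✓
b·(c∘Ac): (-17303/66024)·12838/17303 + 281/360·115/281 = 1/8 ✓
b·Ac²: (-17303/66024)·(-393/1573) + 281/360·45/1967 = 1/12 ✓
b·A²c: 281/360·15/281 = 1/24 ✓; 4 stages ⇒ order 4.

4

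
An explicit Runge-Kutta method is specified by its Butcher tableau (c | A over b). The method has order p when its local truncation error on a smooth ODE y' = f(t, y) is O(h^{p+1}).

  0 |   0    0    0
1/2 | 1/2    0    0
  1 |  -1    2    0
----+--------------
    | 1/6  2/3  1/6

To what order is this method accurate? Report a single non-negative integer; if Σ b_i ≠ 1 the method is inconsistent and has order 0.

b = (1/6, 2/3, 1/6)
c = (0, 1/2, 1)
Ac = (0, 0, 1)
Σ b_i: 1/6·1 + 2/3·1 + 1/6·1 = 1 ✓
b·c: 2/3·1/2 + 1/6·1 = 1/2 ✓
b·c²: 2/3·1/4 + 1/6·1 = 1/3 ✓
b·Ac: 1/6·1 = 1/6 ✓; 3 stages ⇒ order 3.

3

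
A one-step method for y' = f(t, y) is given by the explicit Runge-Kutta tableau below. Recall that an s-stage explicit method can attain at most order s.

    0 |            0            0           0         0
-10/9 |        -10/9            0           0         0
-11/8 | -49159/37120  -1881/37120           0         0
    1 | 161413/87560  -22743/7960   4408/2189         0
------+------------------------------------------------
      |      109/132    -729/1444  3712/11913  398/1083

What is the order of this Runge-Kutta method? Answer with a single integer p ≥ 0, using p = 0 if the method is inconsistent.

4

b = (109/132, -729/1444, 3712/11913, 398/1083)
c = (0, -10/9, -11/8, 1)
Ac = (0, 0, 209/3712, 323/796)
Σ b_i: 109/132·1 + (-729/1444)·1 + 3712/11913·1 + 398/1083·1 = 1 ✓
b·c: (-729/1444)·(-10/9) + 3712/11913·(-11/8) + 398/1083·1 = 1/2 ✓
b·c²: (-729/1444)·100/81 + 3712/11913·121/64 + 398/1083·1 = 1/3 ✓
b·Ac: 3712/11913·209/3712 + 398/1083·323/796 = 1/6 ✓
b·c³: (-729/1444)·(-1000/729) + 3712/11913·(-1331/512) + 398/1083·1 = 1/4 ✓
b·(c∘Ac): 3712/11913·(-2299/29696) + 398/1083·323/796 = 1/8 ✓
b·Ac²: 3712/11913·(-1045/16704) + 398/1083·4009/14328 = 1/12 ✓
b·A²c: 398/1083·361/3184 = 1/24 ✓; 4 stages ⇒ order 4.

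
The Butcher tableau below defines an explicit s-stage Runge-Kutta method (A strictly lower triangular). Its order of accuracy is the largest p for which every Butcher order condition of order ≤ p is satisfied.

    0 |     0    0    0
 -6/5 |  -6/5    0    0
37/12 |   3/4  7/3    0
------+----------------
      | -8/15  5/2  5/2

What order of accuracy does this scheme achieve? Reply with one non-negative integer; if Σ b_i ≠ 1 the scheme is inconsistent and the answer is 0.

b = (-8/15, 5/2, 5/2)
c = (0, -6/5, 37/12)
Ac = (0, 0, -14/5)
Σ b_i: (-8/15)·1 + 5/2·1 + 5/2·1 = 67/15 ≠ 1 ⇒ order 0.

0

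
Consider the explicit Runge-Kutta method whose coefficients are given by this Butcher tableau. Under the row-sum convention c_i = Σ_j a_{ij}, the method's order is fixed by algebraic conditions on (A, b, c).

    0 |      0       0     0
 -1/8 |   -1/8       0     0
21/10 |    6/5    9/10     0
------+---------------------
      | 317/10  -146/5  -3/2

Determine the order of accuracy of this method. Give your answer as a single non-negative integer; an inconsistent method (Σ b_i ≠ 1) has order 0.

2

b = (317/10, -146/5, -3/2)
c = (0, -1/8, 21/10)
Ac = (0, 0, -9/80)
Σ b_i: 317/10·1 + (-146/5)·1 + (-3/2)·1 = 1 ✓
b·c: (-146/5)·(-1/8) + (-3/2)·21/10 = 1/2 ✓
b·c²: (-146/5)·1/64 + (-3/2)·441/100 = -5657/800 ≠ 1/3 ⇒ order 2.
b·Ac: (-3/2)·(-9/80) = 27/160 ≠ 1/6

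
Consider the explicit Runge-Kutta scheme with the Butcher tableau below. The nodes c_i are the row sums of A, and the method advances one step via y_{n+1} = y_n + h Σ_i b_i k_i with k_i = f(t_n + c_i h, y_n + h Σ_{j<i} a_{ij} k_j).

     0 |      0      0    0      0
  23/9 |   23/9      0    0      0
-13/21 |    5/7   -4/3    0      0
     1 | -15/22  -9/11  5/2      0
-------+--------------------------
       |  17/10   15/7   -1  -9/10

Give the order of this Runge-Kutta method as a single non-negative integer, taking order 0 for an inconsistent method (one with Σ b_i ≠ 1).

b = (17/10, 15/7, -1, -9/10)
c = (0, 23/9, -13/21, 1)
Ac = (0, 0, -92/27, -1681/462)
Σ b_i: 17/10·1 + 15/7·1 + (-1)·1 + (-9/10)·1 = 68/35 ≠ 1 ⇒ order 0.

0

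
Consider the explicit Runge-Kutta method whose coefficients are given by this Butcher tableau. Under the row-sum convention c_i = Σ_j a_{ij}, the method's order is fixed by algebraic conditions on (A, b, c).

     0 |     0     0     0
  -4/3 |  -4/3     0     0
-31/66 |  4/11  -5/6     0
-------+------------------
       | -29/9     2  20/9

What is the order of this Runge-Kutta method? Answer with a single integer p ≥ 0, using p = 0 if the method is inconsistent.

b = (-29/9, 2, 20/9)
c = (0, -4/3, -31/66)
Ac = (0, 0, 10/9)
Σ b_i: (-29/9)·1 + 2·1 + 20/9·1 = 1 ✓
b·c: 2·(-4/3) + 20/9·(-31/66) = -1102/297 ≠ 1/2 ⇒ order 1.

1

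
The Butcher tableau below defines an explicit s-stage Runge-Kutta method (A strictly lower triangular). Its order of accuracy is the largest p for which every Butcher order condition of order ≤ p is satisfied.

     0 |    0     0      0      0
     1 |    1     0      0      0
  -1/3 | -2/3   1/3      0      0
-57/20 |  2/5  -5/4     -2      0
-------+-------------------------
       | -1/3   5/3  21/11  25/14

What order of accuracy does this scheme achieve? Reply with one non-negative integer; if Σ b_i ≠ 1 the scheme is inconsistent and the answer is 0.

b = (-1/3, 5/3, 21/11, 25/14)
c = (0, 1, -1/3, -57/20)
Ac = (0, 0, 1/3, -7/12)
Σ b_i: (-1/3)·1 + 5/3·1 + 21/11·1 + 25/14·1 = 2323/462 ≠ 1 ⇒ order 0.

0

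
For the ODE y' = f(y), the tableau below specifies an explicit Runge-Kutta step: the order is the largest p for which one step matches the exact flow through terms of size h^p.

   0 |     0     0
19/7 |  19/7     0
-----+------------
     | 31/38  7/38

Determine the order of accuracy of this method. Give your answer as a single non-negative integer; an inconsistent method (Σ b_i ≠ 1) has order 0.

2

b = (31/38, 7/38)
c = (0, 19/7)
Σ b_i: 31/38·1 + 7/38·1 = 1 ✓
b·c: 7/38·19/7 = 1/2 ✓; 2 stages ⇒ order 2.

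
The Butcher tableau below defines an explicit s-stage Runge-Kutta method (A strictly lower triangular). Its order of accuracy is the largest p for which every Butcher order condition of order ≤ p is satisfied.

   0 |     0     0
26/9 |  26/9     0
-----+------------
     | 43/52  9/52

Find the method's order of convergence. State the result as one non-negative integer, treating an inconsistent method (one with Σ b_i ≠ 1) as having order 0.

b = (43/52, 9/52)
c = (0, 26/9)
Σ b_i: 43/52·1 + 9/52·1 = 1 ✓
b·c: 9/52·26/9 = 1/2 ✓; 2 stages ⇒ order 2.

2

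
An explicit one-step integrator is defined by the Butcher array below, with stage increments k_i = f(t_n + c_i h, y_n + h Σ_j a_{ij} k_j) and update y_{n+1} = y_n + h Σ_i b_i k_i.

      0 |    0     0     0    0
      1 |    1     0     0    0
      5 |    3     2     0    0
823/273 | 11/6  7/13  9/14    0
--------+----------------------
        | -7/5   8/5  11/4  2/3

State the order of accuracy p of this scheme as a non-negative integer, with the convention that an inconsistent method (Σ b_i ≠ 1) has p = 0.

b = (-7/5, 8/5, 11/4, 2/3)
c = (0, 1, 5, 823/273)
Ac = (0, 0, 2, 683/182)
Σ b_i: (-7/5)·1 + 8/5·1 + 11/4·1 + 2/3·1 = 217/60 ≠ 1 ⇒ order 0.

0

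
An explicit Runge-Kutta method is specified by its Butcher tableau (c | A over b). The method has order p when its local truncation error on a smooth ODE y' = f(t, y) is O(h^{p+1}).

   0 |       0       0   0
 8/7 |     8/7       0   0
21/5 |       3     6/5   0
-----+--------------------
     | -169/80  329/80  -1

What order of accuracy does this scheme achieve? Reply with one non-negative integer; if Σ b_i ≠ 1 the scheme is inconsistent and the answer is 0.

b = (-169/80, 329/80, -1)
c = (0, 8/7, 21/5)
Ac = (0, 0, 48/35)
Σ b_i: (-169/80)·1 + 329/80·1 + (-1)·1 = 1 ✓
b·c: 329/80·8/7 + (-1)·21/5 = 1/2 ✓
b·c²: 329/80·64/49 + (-1)·441/25 = -2147/175 ≠ 1/3 ⇒ order 2.
b·Ac: (-1)·48/35 = -48/35 ≠ 1/6

2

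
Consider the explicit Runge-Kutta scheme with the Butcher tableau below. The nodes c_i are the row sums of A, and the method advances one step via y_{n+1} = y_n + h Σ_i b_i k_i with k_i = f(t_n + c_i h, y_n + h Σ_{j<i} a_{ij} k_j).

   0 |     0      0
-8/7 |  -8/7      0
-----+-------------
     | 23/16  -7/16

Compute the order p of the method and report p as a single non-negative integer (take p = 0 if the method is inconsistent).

2

b = (23/16, -7/16)
c = (0, -8/7)
Σ b_i: 23/16·1 + (-7/16)·1 = 1 ✓
b·c: (-7/16)·(-8/7) = 1/2 ✓; 2 stages ⇒ order 2.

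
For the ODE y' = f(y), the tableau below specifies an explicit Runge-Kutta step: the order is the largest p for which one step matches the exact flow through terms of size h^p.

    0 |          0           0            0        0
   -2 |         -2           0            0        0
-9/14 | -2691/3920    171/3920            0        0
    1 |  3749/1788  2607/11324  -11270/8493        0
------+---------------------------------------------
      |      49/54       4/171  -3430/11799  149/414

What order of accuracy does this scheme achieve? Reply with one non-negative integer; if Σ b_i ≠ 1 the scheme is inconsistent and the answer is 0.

4

b = (49/54, 4/171, -3430/11799, 149/414)
c = (0, -2, -9/14, 1)
Ac = (0, 0, -171/1960, 117/298)
Σ b_i: 49/54·1 + 4/171·1 + (-3430/11799)·1 + 149/414·1 = 1 ✓
b·c: 4/171·(-2) + (-3430/11799)·(-9/14) + 149/414·1 = 1/2 ✓
b·c²: 4/171·4 + (-3430/11799)·81/196 + 149/414·1 = 1/3 ✓
b·Ac: (-3430/11799)·(-171/1960) + 149/414·117/298 = 1/6 ✓
b·c³: 4/171·(-8) + (-3430/11799)·(-729/2744) + 149/414·1 = 1/4 ✓
b·(c∘Ac): (-3430/11799)·1539/27440 + 149/414·117/298 = 1/8 ✓
b·Ac²: (-3430/11799)·171/980 + 149/414·111/298 = 1/12 ✓
b·A²c: 149/414·69/596 = 1/24 ✓; 4 stages ⇒ order 4.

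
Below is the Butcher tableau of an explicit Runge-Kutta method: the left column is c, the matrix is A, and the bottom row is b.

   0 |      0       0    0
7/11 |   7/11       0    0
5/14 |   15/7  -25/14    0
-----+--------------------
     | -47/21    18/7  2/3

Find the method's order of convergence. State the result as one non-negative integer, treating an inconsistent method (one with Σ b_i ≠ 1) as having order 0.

b = (-47/21, 18/7, 2/3)
c = (0, 7/11, 5/14)
Ac = (0, 0, -25/22)
Σ b_i: (-47/21)·1 + 18/7·1 + 2/3·1 = 1 ✓
b·c: 18/7·7/11 + 2/3·5/14 = 433/231 ≠ 1/2 ⇒ order 1.

1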